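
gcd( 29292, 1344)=12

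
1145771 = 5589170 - 4443399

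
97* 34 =3298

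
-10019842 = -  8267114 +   -  1752728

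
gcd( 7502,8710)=2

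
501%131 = 108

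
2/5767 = 2/5767 = 0.00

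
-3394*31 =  - 105214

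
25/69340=5/13868 = 0.00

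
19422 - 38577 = -19155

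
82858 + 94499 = 177357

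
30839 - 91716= - 60877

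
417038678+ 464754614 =881793292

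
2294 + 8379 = 10673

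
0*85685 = 0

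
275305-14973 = 260332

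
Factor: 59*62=2^1  *  31^1 * 59^1 = 3658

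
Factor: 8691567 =3^1*337^1*8597^1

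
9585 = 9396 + 189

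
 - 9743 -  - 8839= - 904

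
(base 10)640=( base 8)1200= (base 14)33A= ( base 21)19a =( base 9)781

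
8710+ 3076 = 11786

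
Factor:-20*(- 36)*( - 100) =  - 72000 = - 2^6*3^2 * 5^3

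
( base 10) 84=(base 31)2m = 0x54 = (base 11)77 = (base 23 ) 3f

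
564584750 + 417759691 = 982344441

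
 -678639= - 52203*13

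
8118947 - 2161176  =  5957771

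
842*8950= 7535900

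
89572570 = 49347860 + 40224710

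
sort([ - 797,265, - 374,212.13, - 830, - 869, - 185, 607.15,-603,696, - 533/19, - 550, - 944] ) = [ -944, - 869, - 830, - 797, - 603, - 550, - 374, - 185 ,-533/19, 212.13, 265 , 607.15, 696 ] 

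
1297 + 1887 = 3184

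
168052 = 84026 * 2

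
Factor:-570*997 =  - 568290 = - 2^1*3^1 *5^1* 19^1*997^1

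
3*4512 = 13536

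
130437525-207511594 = -77074069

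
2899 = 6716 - 3817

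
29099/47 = 29099/47 = 619.13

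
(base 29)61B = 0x13de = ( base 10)5086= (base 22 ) ab4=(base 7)20554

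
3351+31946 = 35297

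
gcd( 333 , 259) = 37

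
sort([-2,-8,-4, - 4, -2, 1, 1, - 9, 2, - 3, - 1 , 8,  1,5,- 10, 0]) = [-10, - 9, - 8, - 4 ,  -  4,-3, - 2, - 2 ,- 1, 0, 1, 1,1, 2,  5,8 ] 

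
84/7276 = 21/1819 =0.01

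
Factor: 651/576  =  217/192 = 2^( - 6 ) * 3^( - 1)*7^1*31^1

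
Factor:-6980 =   -  2^2*5^1 * 349^1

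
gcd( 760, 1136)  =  8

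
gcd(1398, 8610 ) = 6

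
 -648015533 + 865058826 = 217043293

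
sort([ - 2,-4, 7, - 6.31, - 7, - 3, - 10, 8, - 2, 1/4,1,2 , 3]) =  [ - 10,-7 ,-6.31,-4,-3, - 2 , - 2,1/4, 1, 2, 3,  7 , 8]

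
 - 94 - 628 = -722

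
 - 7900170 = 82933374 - 90833544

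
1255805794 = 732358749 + 523447045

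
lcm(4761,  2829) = 195201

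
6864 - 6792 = 72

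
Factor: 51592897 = 31^1 * 1664287^1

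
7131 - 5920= 1211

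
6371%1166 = 541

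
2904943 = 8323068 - 5418125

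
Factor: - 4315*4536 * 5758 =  - 112700412720 = - 2^4*3^4 * 5^1*7^1 *863^1*2879^1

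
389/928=389/928 = 0.42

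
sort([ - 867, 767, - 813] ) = [ - 867, - 813, 767 ] 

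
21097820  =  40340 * 523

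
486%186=114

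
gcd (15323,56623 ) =7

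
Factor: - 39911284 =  - 2^2* 7^2*157^1*1297^1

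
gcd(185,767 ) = 1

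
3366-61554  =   - 58188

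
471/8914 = 471/8914 =0.05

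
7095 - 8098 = -1003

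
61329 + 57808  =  119137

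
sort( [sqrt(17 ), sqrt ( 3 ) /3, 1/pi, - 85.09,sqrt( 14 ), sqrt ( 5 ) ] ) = [ - 85.09, 1/pi, sqrt (3)/3 , sqrt( 5),sqrt(14), sqrt( 17) ] 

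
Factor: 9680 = 2^4*5^1*11^2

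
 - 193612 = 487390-681002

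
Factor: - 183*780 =- 142740 = - 2^2*3^2 * 5^1 * 13^1*61^1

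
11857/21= 564+13/21 = 564.62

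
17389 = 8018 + 9371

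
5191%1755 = 1681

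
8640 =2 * 4320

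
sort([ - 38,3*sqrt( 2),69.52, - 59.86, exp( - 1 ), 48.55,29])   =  [ - 59.86, - 38,exp( - 1),3*sqrt ( 2 ),  29, 48.55,69.52]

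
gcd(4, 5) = 1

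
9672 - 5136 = 4536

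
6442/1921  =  6442/1921 =3.35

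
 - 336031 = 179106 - 515137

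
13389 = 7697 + 5692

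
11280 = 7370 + 3910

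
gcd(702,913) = 1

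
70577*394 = 27807338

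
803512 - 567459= 236053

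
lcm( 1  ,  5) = 5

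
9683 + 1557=11240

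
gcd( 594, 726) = 66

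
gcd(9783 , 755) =1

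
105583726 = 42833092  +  62750634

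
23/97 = 23/97 = 0.24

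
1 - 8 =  - 7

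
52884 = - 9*( -5876)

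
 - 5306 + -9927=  - 15233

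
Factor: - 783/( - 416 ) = 2^( - 5) * 3^3*13^( -1 )*29^1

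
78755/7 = 78755/7 = 11250.71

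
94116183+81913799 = 176029982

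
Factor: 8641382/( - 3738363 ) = - 2^1*3^ ( - 1) * 61^1 * 71^( -1 )*193^1 * 367^1 * 17551^( - 1 )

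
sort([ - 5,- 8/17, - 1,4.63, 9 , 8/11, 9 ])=[  -  5, - 1, - 8/17,  8/11, 4.63, 9, 9]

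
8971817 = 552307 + 8419510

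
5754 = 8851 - 3097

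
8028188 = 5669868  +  2358320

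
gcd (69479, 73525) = 17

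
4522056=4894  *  924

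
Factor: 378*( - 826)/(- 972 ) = 2891/9 = 3^( - 2)*7^2 * 59^1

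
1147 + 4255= 5402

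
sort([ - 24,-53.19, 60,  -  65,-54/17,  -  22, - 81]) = [-81, - 65,-53.19, - 24, - 22, - 54/17, 60]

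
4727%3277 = 1450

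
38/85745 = 38/85745 = 0.00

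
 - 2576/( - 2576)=1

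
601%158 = 127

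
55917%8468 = 5109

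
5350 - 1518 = 3832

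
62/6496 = 31/3248 = 0.01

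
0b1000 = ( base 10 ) 8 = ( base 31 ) 8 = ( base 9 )8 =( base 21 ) 8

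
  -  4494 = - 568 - 3926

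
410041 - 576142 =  - 166101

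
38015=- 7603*( - 5) 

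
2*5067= 10134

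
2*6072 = 12144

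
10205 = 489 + 9716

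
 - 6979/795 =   -  9 + 176/795 = - 8.78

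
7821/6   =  2607/2 = 1303.50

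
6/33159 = 2/11053 = 0.00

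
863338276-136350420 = 726987856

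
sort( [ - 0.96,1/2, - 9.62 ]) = [ - 9.62 , - 0.96,1/2 ]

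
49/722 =49/722 = 0.07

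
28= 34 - 6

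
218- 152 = 66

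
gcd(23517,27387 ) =9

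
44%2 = 0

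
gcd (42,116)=2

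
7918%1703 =1106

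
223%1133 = 223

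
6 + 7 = 13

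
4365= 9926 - 5561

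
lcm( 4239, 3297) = 29673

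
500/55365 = 100/11073 = 0.01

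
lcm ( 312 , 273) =2184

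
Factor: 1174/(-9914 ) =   -  587/4957 =- 587^1*4957^ ( - 1 ) 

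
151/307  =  151/307=0.49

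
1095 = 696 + 399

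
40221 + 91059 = 131280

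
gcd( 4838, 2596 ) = 118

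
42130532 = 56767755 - 14637223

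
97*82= 7954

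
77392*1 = 77392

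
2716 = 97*28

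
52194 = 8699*6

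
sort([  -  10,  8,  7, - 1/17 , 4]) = [ - 10,-1/17,4,7,8]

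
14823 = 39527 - 24704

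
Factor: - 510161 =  - 191^1 * 2671^1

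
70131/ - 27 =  - 2598 + 5/9 = - 2597.44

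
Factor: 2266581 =3^1*23^1 * 107^1*307^1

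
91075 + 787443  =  878518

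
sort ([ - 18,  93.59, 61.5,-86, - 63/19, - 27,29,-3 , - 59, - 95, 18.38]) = [-95, - 86, - 59, - 27 , - 18,-63/19, - 3, 18.38, 29,61.5,93.59 ] 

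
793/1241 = 793/1241 = 0.64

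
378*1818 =687204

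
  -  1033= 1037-2070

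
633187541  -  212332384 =420855157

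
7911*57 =450927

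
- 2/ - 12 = 1/6 = 0.17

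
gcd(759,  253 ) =253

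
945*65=61425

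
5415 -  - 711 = 6126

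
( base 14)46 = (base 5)222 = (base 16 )3E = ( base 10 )62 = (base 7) 116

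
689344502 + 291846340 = 981190842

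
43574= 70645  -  27071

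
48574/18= 24287/9 = 2698.56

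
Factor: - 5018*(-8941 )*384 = 17228520192 = 2^8*3^1*13^1*193^1*8941^1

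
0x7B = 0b1111011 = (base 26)4j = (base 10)123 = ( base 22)5D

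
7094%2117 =743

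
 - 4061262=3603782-7665044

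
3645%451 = 37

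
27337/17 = 1608 + 1/17 = 1608.06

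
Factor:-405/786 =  - 2^( - 1)* 3^3*5^1*131^( - 1)  =  - 135/262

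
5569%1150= 969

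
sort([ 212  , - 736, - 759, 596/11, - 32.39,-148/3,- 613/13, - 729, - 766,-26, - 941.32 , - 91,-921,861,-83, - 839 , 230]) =[ - 941.32, - 921,-839,-766,  -  759, - 736,-729, - 91,-83,-148/3, - 613/13 ,- 32.39,-26,596/11,212 , 230,861]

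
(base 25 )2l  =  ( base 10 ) 71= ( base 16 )47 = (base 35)21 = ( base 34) 23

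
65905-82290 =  - 16385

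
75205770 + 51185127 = 126390897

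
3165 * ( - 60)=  - 189900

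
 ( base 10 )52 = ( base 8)64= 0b110100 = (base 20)2c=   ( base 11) 48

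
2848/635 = 4 + 308/635 =4.49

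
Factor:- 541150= - 2^1*5^2*79^1*137^1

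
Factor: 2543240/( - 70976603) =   -  2^3 *5^1*7^1*31^1*293^1 *70976603^ (-1) 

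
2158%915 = 328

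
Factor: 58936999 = 11^1*5357909^1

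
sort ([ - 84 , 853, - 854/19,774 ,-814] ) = [ - 814,  -  84, - 854/19,774,853] 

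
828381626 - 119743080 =708638546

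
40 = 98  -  58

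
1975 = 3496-1521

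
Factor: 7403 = 11^1*673^1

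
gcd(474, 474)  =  474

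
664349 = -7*( - 94907)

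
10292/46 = 5146/23 = 223.74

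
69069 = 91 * 759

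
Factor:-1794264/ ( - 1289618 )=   2^2*3^1*11^( - 2 )*73^( - 2)*74761^1  =  897132/644809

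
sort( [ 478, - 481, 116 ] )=[ - 481 , 116,  478 ] 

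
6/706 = 3/353 = 0.01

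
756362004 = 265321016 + 491040988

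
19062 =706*27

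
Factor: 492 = 2^2*3^1*41^1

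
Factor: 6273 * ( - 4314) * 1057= - 2^1*3^3*7^1*17^1*41^1*151^1 * 719^1 = - 28604240154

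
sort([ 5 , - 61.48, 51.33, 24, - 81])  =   [ - 81, - 61.48,  5, 24,  51.33] 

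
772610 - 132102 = 640508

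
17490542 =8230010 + 9260532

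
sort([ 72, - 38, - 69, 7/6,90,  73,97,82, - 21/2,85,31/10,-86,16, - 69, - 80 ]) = [ - 86, - 80, - 69, - 69, - 38, - 21/2,7/6,31/10,  16, 72 , 73,  82,85,90,97]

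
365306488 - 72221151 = 293085337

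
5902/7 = 5902/7  =  843.14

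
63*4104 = 258552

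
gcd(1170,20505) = 15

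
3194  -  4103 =-909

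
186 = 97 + 89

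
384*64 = 24576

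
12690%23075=12690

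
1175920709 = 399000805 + 776919904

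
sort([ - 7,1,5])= [  -  7,1, 5]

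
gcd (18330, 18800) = 470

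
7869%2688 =2493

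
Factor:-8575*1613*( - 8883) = 3^3*5^2*7^4*47^1* 1613^1 = 122864992425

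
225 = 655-430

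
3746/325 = 3746/325  =  11.53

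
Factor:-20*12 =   -  2^4*3^1*5^1 = -240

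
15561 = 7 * 2223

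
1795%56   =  3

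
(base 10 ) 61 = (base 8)75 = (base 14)45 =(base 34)1R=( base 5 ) 221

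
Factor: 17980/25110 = 2^1*3^(-4)*29^1= 58/81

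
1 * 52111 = 52111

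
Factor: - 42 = -2^1 * 3^1*7^1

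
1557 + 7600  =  9157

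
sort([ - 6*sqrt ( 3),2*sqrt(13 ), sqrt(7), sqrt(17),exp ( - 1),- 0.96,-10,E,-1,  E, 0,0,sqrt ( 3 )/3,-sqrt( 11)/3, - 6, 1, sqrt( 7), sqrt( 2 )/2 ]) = [-6*sqrt( 3),-10, - 6, -sqrt(11 )/3, - 1 , - 0.96, 0,0 , exp ( - 1),sqrt( 3)/3,  sqrt( 2 ) /2,1, sqrt( 7), sqrt( 7), E, E,sqrt( 17 ),2*sqrt(13)]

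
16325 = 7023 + 9302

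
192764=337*572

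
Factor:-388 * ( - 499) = 2^2*97^1*  499^1 = 193612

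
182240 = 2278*80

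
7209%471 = 144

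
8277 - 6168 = 2109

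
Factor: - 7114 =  - 2^1*3557^1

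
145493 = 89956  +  55537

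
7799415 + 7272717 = 15072132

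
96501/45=2144 + 7/15 = 2144.47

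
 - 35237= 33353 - 68590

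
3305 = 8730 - 5425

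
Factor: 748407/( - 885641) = - 3^1*11^1*41^( - 1)*21601^ ( - 1 )*22679^1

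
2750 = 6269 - 3519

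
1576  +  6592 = 8168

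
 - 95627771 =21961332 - 117589103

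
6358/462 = 13+16/21 = 13.76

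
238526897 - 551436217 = - 312909320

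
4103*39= 160017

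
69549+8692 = 78241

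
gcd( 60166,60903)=67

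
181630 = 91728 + 89902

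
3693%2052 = 1641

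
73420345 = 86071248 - 12650903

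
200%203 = 200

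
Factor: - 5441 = - 5441^1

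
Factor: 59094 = 2^1*3^2*7^2*67^1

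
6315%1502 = 307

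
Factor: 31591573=13^1*31^1 * 277^1*283^1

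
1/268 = 1/268 = 0.00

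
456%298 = 158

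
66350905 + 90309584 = 156660489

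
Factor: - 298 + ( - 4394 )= - 2^2*3^1*17^1*23^1= - 4692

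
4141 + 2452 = 6593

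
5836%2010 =1816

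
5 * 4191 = 20955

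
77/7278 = 77/7278  =  0.01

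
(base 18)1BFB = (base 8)22715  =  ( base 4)2113031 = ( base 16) 25CD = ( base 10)9677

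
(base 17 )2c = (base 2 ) 101110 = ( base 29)1H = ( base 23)20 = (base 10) 46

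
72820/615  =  118  +  50/123 = 118.41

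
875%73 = 72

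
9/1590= 3/530 = 0.01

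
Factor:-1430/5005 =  - 2^1*7^( - 1)  =  - 2/7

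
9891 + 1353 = 11244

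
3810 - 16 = 3794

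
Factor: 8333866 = 2^1*23^2 * 7877^1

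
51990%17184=438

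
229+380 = 609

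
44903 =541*83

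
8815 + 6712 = 15527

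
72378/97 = 72378/97 = 746.16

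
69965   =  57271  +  12694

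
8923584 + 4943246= 13866830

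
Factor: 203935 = 5^1*40787^1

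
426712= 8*53339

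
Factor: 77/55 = 7/5 = 5^( - 1 )*7^1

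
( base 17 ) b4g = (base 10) 3263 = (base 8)6277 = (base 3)11110212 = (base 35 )2N8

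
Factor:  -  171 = -3^2*19^1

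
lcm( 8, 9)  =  72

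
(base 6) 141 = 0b111101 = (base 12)51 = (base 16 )3d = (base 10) 61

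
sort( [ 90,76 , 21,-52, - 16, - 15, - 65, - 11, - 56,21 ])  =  [ - 65, - 56, - 52,-16,-15,-11,  21, 21, 76 , 90 ]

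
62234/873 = 62234/873 = 71.29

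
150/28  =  75/14 = 5.36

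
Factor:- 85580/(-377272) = 21395/94318 = 2^( - 1)*5^1*7^(-1 )*11^1 * 389^1 * 6737^( - 1) 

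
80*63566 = 5085280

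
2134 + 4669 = 6803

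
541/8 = 541/8 = 67.62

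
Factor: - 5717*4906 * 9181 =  - 2^1 * 11^1 * 223^1*5717^1*  9181^1 = - 257505033962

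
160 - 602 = - 442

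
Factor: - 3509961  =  -3^1*7^1 * 13^2*23^1*43^1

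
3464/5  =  3464/5 = 692.80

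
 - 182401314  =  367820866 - 550222180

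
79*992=78368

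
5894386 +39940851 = 45835237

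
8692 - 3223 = 5469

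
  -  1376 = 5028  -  6404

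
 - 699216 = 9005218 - 9704434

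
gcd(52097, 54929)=59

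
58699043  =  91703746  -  33004703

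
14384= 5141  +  9243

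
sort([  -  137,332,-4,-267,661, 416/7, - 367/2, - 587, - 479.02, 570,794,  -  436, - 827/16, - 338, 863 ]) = [ - 587 , - 479.02, - 436,  -  338 ,-267, - 367/2,-137, - 827/16,  -  4,416/7,  332 , 570,661,794,863]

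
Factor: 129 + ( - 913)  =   - 784 = - 2^4*7^2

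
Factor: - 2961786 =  - 2^1*3^1*401^1*1231^1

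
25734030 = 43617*590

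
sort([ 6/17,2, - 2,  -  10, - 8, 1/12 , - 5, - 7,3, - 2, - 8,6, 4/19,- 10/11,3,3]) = [ - 10, -8,-8, - 7, - 5, - 2,  -  2, - 10/11,1/12, 4/19,6/17,2, 3, 3,3, 6]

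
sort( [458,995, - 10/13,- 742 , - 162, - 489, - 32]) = [ - 742, - 489, - 162, - 32 , - 10/13,  458,995 ]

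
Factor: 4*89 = 2^2*89^1 = 356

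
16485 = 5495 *3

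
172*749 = 128828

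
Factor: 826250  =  2^1*5^4*661^1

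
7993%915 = 673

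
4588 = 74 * 62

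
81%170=81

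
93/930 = 1/10 = 0.10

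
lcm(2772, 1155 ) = 13860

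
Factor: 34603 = 34603^1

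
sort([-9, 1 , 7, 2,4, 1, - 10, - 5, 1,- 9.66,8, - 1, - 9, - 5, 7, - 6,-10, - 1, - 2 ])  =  [ - 10,-10,-9.66  , - 9, - 9, - 6,-5, - 5 ,-2,-1,-1,  1,1, 1,2, 4,7, 7,8] 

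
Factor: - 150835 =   -  5^1*97^1*311^1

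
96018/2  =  48009 = 48009.00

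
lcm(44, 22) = 44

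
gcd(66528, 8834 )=14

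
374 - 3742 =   -  3368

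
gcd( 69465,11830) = 5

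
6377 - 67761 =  - 61384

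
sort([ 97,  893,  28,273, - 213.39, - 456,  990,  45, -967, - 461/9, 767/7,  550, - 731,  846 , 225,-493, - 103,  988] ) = [ - 967, - 731, - 493 , - 456 , - 213.39, - 103,-461/9,28, 45, 97,767/7, 225,  273,550,846 , 893, 988, 990]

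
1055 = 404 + 651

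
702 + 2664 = 3366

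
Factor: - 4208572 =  - 2^2 * 113^1*9311^1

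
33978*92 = 3125976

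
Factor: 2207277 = 3^3*29^1*2819^1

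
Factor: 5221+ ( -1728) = 3493=7^1*499^1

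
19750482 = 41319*478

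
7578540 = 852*8895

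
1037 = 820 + 217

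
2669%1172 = 325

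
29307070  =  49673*590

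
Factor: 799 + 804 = 7^1 * 229^1 = 1603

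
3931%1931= 69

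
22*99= 2178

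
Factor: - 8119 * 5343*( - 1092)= 47370760164 = 2^2* 3^2* 7^1 * 13^2 * 23^1*137^1*353^1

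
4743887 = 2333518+2410369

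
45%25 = 20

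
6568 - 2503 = 4065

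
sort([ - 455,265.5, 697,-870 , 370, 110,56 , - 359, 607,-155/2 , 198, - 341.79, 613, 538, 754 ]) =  [ - 870, - 455, - 359, - 341.79,- 155/2,56, 110, 198, 265.5,370, 538,607, 613,697,754 ] 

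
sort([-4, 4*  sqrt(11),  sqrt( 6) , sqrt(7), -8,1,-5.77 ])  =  [ - 8, - 5.77, - 4,1 , sqrt (6),sqrt( 7), 4*sqrt( 11)]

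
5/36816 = 5/36816= 0.00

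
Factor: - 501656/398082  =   - 250828/199041= - 2^2*3^( - 1 ) * 73^1*859^1*66347^( - 1) 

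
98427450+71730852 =170158302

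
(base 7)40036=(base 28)c7r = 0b10010110011111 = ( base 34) 8b9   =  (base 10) 9631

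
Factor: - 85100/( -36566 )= 42550/18283 = 2^1*5^2*23^1*37^1*47^ ( - 1) * 389^( - 1)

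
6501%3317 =3184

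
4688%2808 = 1880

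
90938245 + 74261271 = 165199516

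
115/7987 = 115/7987 = 0.01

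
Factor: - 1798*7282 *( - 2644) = 34617987184= 2^4 * 11^1*29^1*31^1*331^1*661^1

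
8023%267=13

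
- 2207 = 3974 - 6181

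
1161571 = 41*28331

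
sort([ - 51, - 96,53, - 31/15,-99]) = [-99,-96,-51, - 31/15,53]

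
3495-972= 2523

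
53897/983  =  54 + 815/983  =  54.83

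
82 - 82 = 0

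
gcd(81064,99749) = 1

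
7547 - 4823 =2724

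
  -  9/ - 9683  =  9/9683 = 0.00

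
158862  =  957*166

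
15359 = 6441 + 8918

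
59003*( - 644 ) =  - 37997932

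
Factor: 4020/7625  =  804/1525 = 2^2*3^1 * 5^(  -  2)  *61^( - 1 )*67^1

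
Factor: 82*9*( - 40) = -29520 = -2^4*3^2* 5^1*41^1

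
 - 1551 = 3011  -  4562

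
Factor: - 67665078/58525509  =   - 22555026/19508503 = - 2^1 *3^2*7^( - 1) * 13^1*17^( - 1)*29^( - 1)*113^1*853^1*5653^( - 1)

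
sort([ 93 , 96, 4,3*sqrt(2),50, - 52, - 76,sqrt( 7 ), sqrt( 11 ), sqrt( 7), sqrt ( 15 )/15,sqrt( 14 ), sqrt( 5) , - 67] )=[-76 , - 67, - 52,sqrt( 15) /15, sqrt( 5), sqrt( 7 ), sqrt(7 ), sqrt( 11 ), sqrt( 14 ),  4,3*sqrt( 2 ),50,93,96]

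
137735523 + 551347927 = 689083450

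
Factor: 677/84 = 2^( - 2 )*3^(-1)*7^( - 1)*677^1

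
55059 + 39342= 94401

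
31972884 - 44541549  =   - 12568665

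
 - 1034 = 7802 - 8836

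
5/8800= 1/1760 =0.00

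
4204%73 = 43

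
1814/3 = 604 + 2/3 = 604.67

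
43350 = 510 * 85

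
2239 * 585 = 1309815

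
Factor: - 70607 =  - 70607^1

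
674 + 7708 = 8382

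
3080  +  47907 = 50987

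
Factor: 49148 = 2^2 * 11^1 *1117^1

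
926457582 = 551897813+374559769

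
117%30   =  27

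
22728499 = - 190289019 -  - 213017518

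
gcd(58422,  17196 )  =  6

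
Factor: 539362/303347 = 2^1  *  11^( - 2)*23^( - 1 )*61^1 * 109^(-1)*4421^1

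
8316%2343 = 1287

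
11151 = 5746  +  5405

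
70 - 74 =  - 4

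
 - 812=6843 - 7655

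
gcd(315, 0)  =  315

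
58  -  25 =33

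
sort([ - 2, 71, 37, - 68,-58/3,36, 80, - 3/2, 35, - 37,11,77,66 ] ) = [ - 68 , - 37, - 58/3, - 2, - 3/2,  11,35, 36 , 37, 66,71 , 77, 80]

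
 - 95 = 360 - 455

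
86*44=3784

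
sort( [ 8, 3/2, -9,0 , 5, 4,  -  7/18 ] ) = [ - 9, - 7/18,0 , 3/2,4, 5,  8]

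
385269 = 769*501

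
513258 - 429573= 83685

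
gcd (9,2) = 1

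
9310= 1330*7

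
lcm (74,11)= 814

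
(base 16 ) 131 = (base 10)305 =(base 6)1225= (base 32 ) 9h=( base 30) a5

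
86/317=86/317 = 0.27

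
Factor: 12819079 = 7^1*13^1*140869^1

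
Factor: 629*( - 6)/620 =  - 1887/310 = - 2^( - 1 )*3^1*5^ ( - 1 )*17^1 *31^( - 1)*37^1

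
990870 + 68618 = 1059488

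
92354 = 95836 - 3482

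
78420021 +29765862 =108185883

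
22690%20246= 2444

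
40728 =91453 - 50725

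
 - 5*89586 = -447930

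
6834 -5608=1226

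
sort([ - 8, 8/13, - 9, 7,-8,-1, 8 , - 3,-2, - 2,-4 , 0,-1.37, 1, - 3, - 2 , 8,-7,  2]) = [ - 9,- 8,-8,-7 ,  -  4, - 3, - 3,-2, - 2, - 2, - 1.37, - 1,0, 8/13, 1, 2, 7,8,  8]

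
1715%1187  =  528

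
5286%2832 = 2454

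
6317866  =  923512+5394354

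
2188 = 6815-4627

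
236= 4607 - 4371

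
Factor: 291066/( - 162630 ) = - 349/195 = - 3^( - 1) *5^( - 1 )*13^( - 1) * 349^1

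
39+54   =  93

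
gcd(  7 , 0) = 7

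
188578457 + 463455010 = 652033467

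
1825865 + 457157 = 2283022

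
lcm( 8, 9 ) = 72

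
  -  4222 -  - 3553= - 669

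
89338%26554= 9676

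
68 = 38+30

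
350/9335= 70/1867 = 0.04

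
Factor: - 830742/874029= -902/949 = - 2^1*11^1 * 13^( - 1) * 41^1 * 73^(-1) 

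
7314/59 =7314/59 =123.97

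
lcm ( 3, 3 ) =3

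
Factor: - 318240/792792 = - 2^2*5^1 * 7^ (-1 )*11^( -2 ) * 17^1 = -340/847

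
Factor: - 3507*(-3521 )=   3^1*7^2*167^1*503^1 = 12348147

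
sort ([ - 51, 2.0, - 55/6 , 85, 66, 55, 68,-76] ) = [ -76, -51, -55/6,2.0, 55, 66, 68, 85]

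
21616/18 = 1200 + 8/9=1200.89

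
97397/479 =97397/479 = 203.33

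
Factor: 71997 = 3^1*  103^1*233^1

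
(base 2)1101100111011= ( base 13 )3233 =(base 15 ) 20EB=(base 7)26216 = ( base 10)6971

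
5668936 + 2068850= 7737786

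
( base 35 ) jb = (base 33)kg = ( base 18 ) 21A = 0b1010100100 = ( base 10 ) 676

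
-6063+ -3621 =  - 9684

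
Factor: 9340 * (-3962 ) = -37005080 = -  2^3*5^1*7^1*283^1 * 467^1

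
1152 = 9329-8177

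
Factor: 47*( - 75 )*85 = -3^1*5^3*17^1 * 47^1 = - 299625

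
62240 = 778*80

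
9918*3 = 29754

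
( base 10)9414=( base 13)4392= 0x24c6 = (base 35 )7ny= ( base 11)7089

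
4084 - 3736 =348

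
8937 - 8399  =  538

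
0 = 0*5206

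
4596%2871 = 1725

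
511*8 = 4088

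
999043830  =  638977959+360065871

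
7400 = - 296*( - 25)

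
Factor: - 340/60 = - 17/3 = - 3^ ( -1 )*17^1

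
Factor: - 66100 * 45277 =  - 2^2*5^2*19^1* 661^1 * 2383^1 = -  2992809700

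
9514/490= 4757/245 = 19.42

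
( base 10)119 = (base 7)230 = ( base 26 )4F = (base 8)167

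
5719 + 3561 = 9280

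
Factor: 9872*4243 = 2^4*617^1 *4243^1 =41886896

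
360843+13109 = 373952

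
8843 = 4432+4411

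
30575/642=30575/642 = 47.62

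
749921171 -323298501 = 426622670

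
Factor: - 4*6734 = - 26936 = - 2^3*7^1*13^1*37^1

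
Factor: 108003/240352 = 417/928 = 2^( - 5)*3^1*29^( - 1)*139^1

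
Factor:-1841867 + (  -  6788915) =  - 8630782 = - 2^1*103^1*41897^1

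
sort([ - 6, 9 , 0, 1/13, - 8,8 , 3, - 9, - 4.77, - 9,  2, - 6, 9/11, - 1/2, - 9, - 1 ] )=[ -9, - 9, - 9, - 8, - 6, - 6,  -  4.77  ,-1, - 1/2 , 0, 1/13, 9/11, 2, 3,8, 9] 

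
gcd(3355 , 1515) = 5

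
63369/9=7041 = 7041.00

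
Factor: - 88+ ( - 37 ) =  - 125 = - 5^3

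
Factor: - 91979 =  - 19^1 * 47^1 * 103^1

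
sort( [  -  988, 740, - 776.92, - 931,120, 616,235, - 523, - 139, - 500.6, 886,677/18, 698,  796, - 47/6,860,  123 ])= [- 988,-931, - 776.92, - 523, - 500.6, - 139, - 47/6,677/18,120 , 123,235, 616,698,740,796,860,886]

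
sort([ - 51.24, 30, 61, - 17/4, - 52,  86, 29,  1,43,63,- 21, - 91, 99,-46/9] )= [ - 91, - 52, - 51.24,-21, - 46/9, - 17/4, 1, 29,30, 43 , 61, 63, 86, 99 ]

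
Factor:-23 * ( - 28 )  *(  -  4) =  - 2^4  *  7^1*23^1 = - 2576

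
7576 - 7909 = - 333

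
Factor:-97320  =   - 2^3*3^1* 5^1*811^1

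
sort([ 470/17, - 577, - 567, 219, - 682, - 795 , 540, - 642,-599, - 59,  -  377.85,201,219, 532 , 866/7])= [ - 795,-682,- 642, - 599 , - 577,-567, - 377.85, -59,470/17,866/7,201,219,219,532,540 ] 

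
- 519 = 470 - 989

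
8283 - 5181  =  3102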